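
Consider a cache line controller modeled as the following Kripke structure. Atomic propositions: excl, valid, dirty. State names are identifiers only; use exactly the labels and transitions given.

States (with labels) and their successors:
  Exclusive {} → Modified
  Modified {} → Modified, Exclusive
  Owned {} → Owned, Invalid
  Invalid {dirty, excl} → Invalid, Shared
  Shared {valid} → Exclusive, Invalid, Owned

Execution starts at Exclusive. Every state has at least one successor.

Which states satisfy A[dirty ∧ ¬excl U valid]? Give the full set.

States satisfying dirty ∧ ¬excl: ∅.
States satisfying valid: {Shared}.
States satisfying A[dirty ∧ ¬excl U valid]: {Shared}.

{Shared}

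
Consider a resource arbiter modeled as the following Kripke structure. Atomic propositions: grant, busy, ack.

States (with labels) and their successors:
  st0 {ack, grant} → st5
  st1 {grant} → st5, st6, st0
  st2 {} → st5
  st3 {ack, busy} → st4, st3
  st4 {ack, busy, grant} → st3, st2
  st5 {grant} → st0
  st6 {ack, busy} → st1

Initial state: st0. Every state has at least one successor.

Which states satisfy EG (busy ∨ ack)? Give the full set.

{st3, st4}

States satisfying busy ∨ ack: {st0, st3, st4, st6}.
States satisfying EG (busy ∨ ack): {st3, st4}.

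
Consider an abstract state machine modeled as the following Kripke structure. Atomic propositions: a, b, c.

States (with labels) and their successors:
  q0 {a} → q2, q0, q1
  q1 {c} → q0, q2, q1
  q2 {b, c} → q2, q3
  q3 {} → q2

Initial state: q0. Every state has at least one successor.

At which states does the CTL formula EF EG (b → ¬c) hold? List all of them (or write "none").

{q0, q1}

States satisfying EG (b → ¬c): {q0, q1}.
States satisfying EF EG (b → ¬c): {q0, q1}.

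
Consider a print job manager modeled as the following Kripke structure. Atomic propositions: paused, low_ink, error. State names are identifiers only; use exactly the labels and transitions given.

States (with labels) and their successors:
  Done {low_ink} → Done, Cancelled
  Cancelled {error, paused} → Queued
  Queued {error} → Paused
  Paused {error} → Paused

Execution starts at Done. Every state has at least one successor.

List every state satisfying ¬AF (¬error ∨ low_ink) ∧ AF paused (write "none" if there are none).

{Cancelled}

States satisfying ¬error ∨ low_ink: {Done}.
States satisfying AF (¬error ∨ low_ink): {Done}.
States satisfying ¬AF (¬error ∨ low_ink): {Cancelled, Queued, Paused}.
States satisfying paused: {Cancelled}.
States satisfying AF paused: {Cancelled}.
States satisfying ¬AF (¬error ∨ low_ink) ∧ AF paused: {Cancelled}.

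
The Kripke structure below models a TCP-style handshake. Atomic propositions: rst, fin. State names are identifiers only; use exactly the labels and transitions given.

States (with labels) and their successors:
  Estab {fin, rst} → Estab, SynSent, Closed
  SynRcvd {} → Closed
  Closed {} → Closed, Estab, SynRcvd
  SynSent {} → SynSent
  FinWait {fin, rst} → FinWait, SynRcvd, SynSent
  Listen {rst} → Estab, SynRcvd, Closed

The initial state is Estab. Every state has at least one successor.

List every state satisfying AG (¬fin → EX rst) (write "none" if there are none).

none

States satisfying ¬fin → EX rst: {Estab, Closed, FinWait, Listen}.
States satisfying AG (¬fin → EX rst): ∅.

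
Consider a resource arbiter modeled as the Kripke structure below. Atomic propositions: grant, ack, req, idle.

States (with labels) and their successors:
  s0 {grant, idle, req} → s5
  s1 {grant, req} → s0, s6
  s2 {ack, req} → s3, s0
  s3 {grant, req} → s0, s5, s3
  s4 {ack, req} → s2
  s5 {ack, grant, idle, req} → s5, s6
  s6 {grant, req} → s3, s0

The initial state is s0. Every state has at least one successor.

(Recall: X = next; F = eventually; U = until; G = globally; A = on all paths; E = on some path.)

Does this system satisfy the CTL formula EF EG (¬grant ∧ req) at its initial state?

States satisfying EG (¬grant ∧ req): ∅.
States satisfying EF EG (¬grant ∧ req): ∅.
No suitable path/successor from s0 witnesses the formula.
s0 ∉ Sat(EF EG (¬grant ∧ req)).

Violated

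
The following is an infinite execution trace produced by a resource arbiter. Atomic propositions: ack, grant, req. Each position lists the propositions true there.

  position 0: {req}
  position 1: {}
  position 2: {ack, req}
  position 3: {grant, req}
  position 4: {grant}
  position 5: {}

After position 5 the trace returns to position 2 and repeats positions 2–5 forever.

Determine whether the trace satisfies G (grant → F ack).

Yes

grant → F ack holds at every position 0..5, and those are all positions ever visited, so G (grant → F ack) holds.
Positions where grant holds: 3, 4.
Check F ack at each: 3→ok, 4→ok.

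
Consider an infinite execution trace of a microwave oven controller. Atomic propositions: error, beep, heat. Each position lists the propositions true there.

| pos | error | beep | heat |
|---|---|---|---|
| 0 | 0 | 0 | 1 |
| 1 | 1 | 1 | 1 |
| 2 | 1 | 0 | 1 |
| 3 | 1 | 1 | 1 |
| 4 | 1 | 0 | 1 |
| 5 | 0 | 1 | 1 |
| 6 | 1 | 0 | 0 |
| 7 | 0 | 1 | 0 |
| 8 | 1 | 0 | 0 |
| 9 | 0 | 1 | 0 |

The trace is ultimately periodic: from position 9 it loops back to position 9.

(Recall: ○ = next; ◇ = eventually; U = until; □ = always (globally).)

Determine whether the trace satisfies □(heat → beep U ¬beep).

heat → beep U ¬beep holds at every position 0..9, and those are all positions ever visited, so □(heat → beep U ¬beep) holds.
Positions where heat holds: 0, 1, 2, 3, 4, 5.
Check beep U ¬beep at each: 0→ok, 1→ok, 2→ok, 3→ok, 4→ok, 5→ok.

Satisfied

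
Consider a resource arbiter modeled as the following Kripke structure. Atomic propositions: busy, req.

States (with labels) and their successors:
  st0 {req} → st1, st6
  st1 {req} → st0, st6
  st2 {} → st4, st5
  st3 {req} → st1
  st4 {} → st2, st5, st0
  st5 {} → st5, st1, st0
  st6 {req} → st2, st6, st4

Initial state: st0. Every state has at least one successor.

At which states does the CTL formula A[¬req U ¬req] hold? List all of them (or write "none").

States satisfying ¬req: {st2, st4, st5}.
States satisfying A[¬req U ¬req]: {st2, st4, st5}.

{st2, st4, st5}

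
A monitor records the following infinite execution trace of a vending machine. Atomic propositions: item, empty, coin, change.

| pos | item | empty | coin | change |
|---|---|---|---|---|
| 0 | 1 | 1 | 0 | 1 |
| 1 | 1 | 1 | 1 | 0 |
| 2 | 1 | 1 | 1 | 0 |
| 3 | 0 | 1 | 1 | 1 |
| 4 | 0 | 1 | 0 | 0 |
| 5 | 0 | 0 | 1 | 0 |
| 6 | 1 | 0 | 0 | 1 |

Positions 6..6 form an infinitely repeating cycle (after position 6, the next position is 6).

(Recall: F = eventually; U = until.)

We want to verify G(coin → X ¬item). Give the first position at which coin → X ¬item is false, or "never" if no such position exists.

Check coin → X ¬item at each position in order: 0 ✓.
At position 1 the labels are {coin, empty, item} and the next position 2 has {coin, empty, item}, so coin → X ¬item is false there. This is the first violation.

1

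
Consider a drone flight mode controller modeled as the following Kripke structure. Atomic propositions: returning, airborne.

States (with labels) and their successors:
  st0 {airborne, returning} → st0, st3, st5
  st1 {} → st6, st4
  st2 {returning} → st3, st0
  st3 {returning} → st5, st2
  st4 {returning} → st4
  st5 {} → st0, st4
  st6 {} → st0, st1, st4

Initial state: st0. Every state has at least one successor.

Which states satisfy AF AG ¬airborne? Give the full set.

{st4}

States satisfying AG ¬airborne: {st4}.
States satisfying AF AG ¬airborne: {st4}.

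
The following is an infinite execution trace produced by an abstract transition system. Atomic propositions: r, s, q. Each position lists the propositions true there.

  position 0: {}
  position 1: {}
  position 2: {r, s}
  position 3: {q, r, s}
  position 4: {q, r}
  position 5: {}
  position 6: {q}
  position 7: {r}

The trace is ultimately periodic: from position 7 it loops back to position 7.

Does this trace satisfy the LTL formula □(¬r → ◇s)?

¬r → ◇s must hold at every position from 0 onward. It fails at position 5, so □(¬r → ◇s) is false.
Positions where ¬r holds: 0, 1, 5, 6.
Check ◇s at each: 0→ok, 1→ok, 5→fails, 6→fails.

No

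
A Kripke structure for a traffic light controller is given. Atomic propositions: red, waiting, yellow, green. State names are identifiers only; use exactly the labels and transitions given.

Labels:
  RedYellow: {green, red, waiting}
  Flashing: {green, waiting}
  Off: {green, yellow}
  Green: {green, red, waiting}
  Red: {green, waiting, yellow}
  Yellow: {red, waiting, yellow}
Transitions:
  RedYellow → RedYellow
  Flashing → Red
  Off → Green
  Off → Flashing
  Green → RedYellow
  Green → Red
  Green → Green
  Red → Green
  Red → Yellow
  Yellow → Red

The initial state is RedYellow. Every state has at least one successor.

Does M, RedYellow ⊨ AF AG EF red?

States satisfying AG EF red: {RedYellow, Flashing, Off, Green, Red, Yellow}.
States satisfying AF AG EF red: {RedYellow, Flashing, Off, Green, Red, Yellow}.
RedYellow ∈ Sat(AF AG EF red).

Holds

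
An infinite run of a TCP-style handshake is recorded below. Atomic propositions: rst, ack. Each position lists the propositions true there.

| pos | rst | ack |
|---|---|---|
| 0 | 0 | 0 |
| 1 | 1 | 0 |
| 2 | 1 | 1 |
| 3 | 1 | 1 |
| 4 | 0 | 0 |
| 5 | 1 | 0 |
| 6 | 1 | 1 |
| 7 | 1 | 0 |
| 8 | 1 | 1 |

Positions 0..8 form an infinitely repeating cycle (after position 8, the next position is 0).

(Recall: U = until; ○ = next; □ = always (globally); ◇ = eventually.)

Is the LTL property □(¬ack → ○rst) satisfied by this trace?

Holds

¬ack → ○rst holds at every position 0..8, and those are all positions ever visited, so □(¬ack → ○rst) holds.
Positions where ¬ack holds: 0, 1, 4, 5, 7.
Check ○rst at each: 0→ok, 1→ok, 4→ok, 5→ok, 7→ok.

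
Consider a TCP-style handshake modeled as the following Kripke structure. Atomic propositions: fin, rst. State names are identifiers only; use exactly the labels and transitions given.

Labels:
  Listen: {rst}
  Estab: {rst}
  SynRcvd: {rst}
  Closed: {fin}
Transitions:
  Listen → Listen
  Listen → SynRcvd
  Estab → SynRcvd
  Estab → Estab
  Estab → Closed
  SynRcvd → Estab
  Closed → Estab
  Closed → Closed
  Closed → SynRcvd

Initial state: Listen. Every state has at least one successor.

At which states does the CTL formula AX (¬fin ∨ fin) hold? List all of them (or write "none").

States satisfying ¬fin ∨ fin: {Listen, Estab, SynRcvd, Closed}.
States satisfying AX (¬fin ∨ fin): {Listen, Estab, SynRcvd, Closed}.

{Listen, Estab, SynRcvd, Closed}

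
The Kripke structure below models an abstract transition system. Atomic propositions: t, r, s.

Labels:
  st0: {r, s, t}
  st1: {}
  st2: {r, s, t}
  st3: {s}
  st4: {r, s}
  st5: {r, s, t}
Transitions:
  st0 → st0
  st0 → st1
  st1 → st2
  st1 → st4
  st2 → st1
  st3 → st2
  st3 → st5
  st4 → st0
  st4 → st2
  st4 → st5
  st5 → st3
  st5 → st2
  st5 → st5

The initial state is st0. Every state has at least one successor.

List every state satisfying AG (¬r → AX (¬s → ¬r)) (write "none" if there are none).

States satisfying ¬r → AX (¬s → ¬r): {st0, st1, st2, st3, st4, st5}.
States satisfying AG (¬r → AX (¬s → ¬r)): {st0, st1, st2, st3, st4, st5}.

{st0, st1, st2, st3, st4, st5}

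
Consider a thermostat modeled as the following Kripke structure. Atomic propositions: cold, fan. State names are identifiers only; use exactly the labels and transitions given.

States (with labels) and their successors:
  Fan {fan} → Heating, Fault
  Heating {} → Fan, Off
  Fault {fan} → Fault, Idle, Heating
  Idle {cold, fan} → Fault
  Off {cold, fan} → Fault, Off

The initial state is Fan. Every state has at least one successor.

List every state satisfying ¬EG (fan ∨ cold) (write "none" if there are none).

{Heating}

States satisfying fan ∨ cold: {Fan, Fault, Idle, Off}.
States satisfying EG (fan ∨ cold): {Fan, Fault, Idle, Off}.
States satisfying ¬EG (fan ∨ cold): {Heating}.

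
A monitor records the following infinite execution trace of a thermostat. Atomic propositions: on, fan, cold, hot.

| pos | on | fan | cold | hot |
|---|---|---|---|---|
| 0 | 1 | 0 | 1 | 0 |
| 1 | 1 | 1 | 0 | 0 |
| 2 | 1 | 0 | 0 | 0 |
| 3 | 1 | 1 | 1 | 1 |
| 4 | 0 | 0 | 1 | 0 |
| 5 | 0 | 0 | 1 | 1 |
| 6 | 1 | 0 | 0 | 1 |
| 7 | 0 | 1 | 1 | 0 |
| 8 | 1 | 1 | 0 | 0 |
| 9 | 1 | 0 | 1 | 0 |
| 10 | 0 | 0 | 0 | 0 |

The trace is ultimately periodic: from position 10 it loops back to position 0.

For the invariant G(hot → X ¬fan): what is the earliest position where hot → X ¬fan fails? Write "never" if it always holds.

6

Check hot → X ¬fan at each position in order: 0 ✓, 1 ✓, 2 ✓, 3 ✓, 4 ✓, 5 ✓.
At position 6 the labels are {hot, on} and the next position 7 has {cold, fan}, so hot → X ¬fan is false there. This is the first violation.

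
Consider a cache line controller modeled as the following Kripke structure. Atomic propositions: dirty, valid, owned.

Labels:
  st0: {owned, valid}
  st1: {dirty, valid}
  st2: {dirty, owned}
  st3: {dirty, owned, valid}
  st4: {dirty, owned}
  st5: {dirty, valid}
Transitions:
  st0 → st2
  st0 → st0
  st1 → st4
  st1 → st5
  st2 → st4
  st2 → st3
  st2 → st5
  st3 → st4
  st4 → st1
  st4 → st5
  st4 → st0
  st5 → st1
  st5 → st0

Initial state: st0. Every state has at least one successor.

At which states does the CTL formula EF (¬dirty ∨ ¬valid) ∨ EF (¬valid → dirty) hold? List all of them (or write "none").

States satisfying ¬dirty ∨ ¬valid: {st0, st2, st4}.
States satisfying EF (¬dirty ∨ ¬valid): {st0, st1, st2, st3, st4, st5}.
States satisfying ¬valid → dirty: {st0, st1, st2, st3, st4, st5}.
States satisfying EF (¬valid → dirty): {st0, st1, st2, st3, st4, st5}.
States satisfying EF (¬dirty ∨ ¬valid) ∨ EF (¬valid → dirty): {st0, st1, st2, st3, st4, st5}.

{st0, st1, st2, st3, st4, st5}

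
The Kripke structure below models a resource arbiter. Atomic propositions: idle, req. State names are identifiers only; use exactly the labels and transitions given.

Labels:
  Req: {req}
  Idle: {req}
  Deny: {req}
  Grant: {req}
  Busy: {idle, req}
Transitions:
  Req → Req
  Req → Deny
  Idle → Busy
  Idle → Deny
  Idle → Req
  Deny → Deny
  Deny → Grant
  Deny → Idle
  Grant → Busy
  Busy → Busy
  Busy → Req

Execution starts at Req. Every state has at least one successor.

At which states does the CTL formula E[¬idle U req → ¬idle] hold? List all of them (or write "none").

{Req, Idle, Deny, Grant}

States satisfying ¬idle: {Req, Idle, Deny, Grant}.
States satisfying req → ¬idle: {Req, Idle, Deny, Grant}.
States satisfying E[¬idle U req → ¬idle]: {Req, Idle, Deny, Grant}.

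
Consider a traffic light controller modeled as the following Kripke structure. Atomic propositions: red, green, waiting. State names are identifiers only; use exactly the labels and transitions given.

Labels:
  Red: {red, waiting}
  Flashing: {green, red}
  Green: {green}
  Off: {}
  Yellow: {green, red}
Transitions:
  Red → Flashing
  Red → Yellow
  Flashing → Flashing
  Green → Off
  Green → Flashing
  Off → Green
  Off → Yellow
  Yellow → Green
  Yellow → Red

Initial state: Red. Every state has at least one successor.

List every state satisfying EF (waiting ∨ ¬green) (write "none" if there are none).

{Red, Green, Off, Yellow}

States satisfying waiting ∨ ¬green: {Red, Off}.
States satisfying EF (waiting ∨ ¬green): {Red, Green, Off, Yellow}.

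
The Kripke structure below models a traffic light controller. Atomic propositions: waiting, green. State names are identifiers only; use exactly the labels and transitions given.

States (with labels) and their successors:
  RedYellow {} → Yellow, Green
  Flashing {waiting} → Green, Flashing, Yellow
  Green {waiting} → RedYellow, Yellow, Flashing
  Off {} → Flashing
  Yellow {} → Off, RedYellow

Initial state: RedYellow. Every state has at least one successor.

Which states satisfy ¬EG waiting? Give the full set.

States satisfying waiting: {Flashing, Green}.
States satisfying EG waiting: {Flashing, Green}.
States satisfying ¬EG waiting: {RedYellow, Off, Yellow}.

{RedYellow, Off, Yellow}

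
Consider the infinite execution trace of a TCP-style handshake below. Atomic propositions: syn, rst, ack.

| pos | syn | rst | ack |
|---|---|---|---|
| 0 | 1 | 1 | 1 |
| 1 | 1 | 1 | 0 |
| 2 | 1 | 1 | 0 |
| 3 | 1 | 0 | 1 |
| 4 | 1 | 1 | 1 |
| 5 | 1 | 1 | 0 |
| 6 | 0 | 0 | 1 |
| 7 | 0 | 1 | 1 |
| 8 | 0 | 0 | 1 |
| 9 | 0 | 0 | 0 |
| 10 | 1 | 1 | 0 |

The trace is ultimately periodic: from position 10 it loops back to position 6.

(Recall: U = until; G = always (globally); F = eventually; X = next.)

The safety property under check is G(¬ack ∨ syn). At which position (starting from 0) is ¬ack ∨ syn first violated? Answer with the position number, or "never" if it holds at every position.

6

Check ¬ack ∨ syn at each position in order: 0 ✓, 1 ✓, 2 ✓, 3 ✓, 4 ✓, 5 ✓.
At position 6 the labels are {ack}, so ¬ack ∨ syn is false there. This is the first violation.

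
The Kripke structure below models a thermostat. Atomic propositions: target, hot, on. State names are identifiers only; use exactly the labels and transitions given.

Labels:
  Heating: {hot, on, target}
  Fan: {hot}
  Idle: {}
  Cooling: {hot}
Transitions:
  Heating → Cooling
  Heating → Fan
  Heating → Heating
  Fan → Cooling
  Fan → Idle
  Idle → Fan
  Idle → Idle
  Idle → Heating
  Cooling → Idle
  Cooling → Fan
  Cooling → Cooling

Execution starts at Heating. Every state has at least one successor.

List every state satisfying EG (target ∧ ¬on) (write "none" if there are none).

States satisfying target ∧ ¬on: ∅.
States satisfying EG (target ∧ ¬on): ∅.

none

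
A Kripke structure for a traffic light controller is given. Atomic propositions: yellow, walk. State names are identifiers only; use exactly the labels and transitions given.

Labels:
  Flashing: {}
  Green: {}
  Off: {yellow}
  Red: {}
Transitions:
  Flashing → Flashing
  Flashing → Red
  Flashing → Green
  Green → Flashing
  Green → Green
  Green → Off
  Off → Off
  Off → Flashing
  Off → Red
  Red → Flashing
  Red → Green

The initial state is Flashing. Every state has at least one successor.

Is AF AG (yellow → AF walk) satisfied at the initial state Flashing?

Does not hold

States satisfying AG (yellow → AF walk): ∅.
States satisfying AF AG (yellow → AF walk): ∅.
There is a path from Flashing along which AG (yellow → AF walk) never holds.
Flashing ∉ Sat(AF AG (yellow → AF walk)).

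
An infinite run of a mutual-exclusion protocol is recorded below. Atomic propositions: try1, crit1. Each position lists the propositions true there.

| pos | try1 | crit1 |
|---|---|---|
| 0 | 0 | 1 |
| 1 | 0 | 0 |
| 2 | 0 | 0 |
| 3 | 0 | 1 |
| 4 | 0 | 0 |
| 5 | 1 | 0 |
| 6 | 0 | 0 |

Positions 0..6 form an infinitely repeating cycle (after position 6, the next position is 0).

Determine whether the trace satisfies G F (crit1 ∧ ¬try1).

F (crit1 ∧ ¬try1) holds at every position 0..6, and those are all positions ever visited, so G F (crit1 ∧ ¬try1) holds.

Satisfied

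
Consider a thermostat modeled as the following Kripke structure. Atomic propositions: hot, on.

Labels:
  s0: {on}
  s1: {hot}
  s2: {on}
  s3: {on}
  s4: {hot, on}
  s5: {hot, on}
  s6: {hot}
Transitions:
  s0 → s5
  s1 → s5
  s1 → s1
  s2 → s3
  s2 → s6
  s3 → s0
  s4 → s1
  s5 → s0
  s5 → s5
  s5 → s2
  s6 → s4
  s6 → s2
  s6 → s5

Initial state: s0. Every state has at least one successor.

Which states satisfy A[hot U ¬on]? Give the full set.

{s1, s4, s6}

States satisfying hot: {s1, s4, s5, s6}.
States satisfying ¬on: {s1, s6}.
States satisfying A[hot U ¬on]: {s1, s4, s6}.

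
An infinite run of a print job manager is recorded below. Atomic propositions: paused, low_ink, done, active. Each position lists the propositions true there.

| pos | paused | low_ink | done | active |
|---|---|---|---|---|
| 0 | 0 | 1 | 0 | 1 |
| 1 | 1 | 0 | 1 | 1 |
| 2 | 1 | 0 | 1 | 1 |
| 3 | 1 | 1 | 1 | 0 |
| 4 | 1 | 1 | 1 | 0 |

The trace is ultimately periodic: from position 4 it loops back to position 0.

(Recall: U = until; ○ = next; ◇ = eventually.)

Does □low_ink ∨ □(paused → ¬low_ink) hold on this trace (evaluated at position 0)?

No

low_ink must hold at every position from 0 onward. It fails at position 1, so □low_ink is false.
paused → ¬low_ink must hold at every position from 0 onward. It fails at position 3, so □(paused → ¬low_ink) is false.
Positions where paused holds: 1, 2, 3, 4.
Check ¬low_ink at each: 1→ok, 2→ok, 3→fails, 4→fails.
At position 0: □low_ink is false; □(paused → ¬low_ink) is false; so □low_ink ∨ □(paused → ¬low_ink) is false.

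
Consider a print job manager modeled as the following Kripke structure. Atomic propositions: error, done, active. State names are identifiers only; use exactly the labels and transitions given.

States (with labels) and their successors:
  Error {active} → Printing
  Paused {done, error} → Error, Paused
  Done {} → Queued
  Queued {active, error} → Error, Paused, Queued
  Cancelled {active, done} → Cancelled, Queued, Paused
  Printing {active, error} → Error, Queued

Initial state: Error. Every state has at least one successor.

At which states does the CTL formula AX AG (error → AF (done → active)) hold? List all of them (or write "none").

none

States satisfying AG (error → AF (done → active)): ∅.
States satisfying AX AG (error → AF (done → active)): ∅.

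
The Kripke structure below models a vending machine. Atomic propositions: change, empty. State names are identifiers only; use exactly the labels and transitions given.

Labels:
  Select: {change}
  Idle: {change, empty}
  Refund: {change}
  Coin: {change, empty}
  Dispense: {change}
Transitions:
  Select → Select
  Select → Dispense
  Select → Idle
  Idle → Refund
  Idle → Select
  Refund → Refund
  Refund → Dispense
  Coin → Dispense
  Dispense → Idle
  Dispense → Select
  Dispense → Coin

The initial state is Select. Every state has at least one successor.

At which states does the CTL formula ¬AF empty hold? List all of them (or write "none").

States satisfying empty: {Idle, Coin}.
States satisfying AF empty: {Idle, Coin}.
States satisfying ¬AF empty: {Select, Refund, Dispense}.

{Select, Refund, Dispense}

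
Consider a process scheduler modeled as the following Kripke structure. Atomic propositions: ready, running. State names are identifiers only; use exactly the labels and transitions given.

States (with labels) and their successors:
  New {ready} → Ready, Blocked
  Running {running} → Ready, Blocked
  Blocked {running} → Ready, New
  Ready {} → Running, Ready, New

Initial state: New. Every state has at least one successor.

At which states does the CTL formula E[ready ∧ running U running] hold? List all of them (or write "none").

States satisfying ready ∧ running: ∅.
States satisfying running: {Running, Blocked}.
States satisfying E[ready ∧ running U running]: {Running, Blocked}.

{Running, Blocked}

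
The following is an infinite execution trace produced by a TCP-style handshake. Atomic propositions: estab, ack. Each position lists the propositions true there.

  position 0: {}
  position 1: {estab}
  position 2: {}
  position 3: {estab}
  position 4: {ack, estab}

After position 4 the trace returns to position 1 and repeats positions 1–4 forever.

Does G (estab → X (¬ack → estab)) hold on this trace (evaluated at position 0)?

estab → X (¬ack → estab) must hold at every position from 0 onward. It fails at position 1, so G (estab → X (¬ack → estab)) is false.
Positions where estab holds: 1, 3, 4.
Check X (¬ack → estab) at each: 1→fails, 3→ok, 4→ok.

No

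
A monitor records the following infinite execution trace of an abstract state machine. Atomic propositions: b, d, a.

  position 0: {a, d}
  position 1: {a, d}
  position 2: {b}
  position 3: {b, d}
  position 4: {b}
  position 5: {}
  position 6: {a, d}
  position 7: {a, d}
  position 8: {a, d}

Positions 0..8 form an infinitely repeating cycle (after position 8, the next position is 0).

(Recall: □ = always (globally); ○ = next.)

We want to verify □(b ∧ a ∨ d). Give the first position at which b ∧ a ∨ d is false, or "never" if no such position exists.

2

Check b ∧ a ∨ d at each position in order: 0 ✓, 1 ✓.
At position 2 the labels are {b}, so b ∧ a ∨ d is false there. This is the first violation.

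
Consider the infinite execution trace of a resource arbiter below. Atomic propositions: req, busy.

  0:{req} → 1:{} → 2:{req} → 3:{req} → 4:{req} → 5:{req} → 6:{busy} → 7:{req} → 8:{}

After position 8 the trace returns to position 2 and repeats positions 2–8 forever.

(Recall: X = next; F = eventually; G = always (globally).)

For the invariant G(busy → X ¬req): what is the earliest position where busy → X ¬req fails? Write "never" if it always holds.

6

Check busy → X ¬req at each position in order: 0 ✓, 1 ✓, 2 ✓, 3 ✓, 4 ✓, 5 ✓.
At position 6 the labels are {busy} and the next position 7 has {req}, so busy → X ¬req is false there. This is the first violation.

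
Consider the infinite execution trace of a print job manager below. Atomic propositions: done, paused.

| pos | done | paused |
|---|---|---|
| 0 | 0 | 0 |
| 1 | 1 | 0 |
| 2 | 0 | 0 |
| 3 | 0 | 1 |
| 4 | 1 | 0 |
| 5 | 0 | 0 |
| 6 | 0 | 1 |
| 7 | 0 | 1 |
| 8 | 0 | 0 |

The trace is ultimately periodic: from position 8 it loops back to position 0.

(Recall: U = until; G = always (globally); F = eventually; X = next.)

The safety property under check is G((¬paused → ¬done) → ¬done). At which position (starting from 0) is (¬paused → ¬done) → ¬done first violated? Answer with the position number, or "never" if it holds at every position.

never

(¬paused → ¬done) → ¬done holds at every position 0..8, and those are all the positions the trace ever visits, so the invariant G((¬paused → ¬done) → ¬done) is never violated.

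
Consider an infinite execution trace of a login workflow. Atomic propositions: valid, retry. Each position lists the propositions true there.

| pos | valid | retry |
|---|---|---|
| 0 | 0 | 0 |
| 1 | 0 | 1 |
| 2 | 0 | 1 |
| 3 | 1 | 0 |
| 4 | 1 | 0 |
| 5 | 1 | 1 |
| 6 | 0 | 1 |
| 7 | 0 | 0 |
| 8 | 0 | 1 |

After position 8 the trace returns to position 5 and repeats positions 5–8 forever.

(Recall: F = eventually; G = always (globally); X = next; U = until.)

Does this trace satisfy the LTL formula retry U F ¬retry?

Walking from position 0: F ¬retry first holds at position 0, and retry holds at every earlier position along the way, so retry U F ¬retry holds.

Holds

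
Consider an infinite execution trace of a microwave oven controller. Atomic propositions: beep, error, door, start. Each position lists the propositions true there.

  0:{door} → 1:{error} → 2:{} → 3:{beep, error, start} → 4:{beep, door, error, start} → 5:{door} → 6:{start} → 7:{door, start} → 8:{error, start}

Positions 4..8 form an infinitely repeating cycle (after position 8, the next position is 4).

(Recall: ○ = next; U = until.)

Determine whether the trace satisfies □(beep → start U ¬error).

beep → start U ¬error holds at every position 0..8, and those are all positions ever visited, so □(beep → start U ¬error) holds.
Positions where beep holds: 3, 4.
Check start U ¬error at each: 3→ok, 4→ok.

Yes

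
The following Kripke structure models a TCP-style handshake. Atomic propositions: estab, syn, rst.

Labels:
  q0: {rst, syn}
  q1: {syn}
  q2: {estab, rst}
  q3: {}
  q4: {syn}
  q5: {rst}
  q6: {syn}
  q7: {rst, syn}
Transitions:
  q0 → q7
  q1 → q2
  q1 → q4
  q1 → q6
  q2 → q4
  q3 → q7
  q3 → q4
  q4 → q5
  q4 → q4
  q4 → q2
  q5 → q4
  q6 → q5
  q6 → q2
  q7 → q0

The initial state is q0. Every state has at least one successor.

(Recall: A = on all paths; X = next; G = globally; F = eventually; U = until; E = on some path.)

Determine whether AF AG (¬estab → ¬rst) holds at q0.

States satisfying AG (¬estab → ¬rst): ∅.
States satisfying AF AG (¬estab → ¬rst): ∅.
There is a path from q0 along which AG (¬estab → ¬rst) never holds.
q0 ∉ Sat(AF AG (¬estab → ¬rst)).

Violated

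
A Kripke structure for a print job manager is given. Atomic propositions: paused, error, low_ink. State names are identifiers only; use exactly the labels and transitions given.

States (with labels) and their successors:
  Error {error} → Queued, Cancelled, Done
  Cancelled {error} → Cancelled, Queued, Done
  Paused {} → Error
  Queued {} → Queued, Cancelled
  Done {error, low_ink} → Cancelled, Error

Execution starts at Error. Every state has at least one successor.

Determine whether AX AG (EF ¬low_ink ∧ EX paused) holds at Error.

No

States satisfying AG (EF ¬low_ink ∧ EX paused): ∅.
States satisfying AX AG (EF ¬low_ink ∧ EX paused): ∅.
Error ∉ Sat(AX AG (EF ¬low_ink ∧ EX paused)).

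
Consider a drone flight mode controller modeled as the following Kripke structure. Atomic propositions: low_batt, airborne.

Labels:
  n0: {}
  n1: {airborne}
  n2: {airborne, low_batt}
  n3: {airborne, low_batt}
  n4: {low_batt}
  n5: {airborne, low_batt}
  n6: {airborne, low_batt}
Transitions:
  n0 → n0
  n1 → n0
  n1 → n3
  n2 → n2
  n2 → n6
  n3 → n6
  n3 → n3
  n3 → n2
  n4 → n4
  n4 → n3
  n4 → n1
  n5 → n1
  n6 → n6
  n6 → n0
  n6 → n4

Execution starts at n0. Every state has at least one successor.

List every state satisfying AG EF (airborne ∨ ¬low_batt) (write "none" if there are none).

States satisfying EF (airborne ∨ ¬low_batt): {n0, n1, n2, n3, n4, n5, n6}.
States satisfying AG EF (airborne ∨ ¬low_batt): {n0, n1, n2, n3, n4, n5, n6}.

{n0, n1, n2, n3, n4, n5, n6}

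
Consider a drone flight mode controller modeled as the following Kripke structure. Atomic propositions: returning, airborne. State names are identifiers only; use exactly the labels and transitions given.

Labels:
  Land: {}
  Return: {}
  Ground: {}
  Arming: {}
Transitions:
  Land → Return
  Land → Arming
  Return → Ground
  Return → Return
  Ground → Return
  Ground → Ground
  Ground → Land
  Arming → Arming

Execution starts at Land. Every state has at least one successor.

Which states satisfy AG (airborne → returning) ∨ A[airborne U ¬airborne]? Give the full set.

States satisfying airborne → returning: {Land, Return, Ground, Arming}.
States satisfying AG (airborne → returning): {Land, Return, Ground, Arming}.
States satisfying airborne: ∅.
States satisfying ¬airborne: {Land, Return, Ground, Arming}.
States satisfying A[airborne U ¬airborne]: {Land, Return, Ground, Arming}.
States satisfying AG (airborne → returning) ∨ A[airborne U ¬airborne]: {Land, Return, Ground, Arming}.

{Land, Return, Ground, Arming}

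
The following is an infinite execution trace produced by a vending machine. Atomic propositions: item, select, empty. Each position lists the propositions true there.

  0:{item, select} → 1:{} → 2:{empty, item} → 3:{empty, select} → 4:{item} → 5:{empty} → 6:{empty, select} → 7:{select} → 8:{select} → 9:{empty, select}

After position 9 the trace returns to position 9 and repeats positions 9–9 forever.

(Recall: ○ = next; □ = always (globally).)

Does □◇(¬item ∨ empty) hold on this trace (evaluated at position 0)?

◇(¬item ∨ empty) holds at every position 0..9, and those are all positions ever visited, so □◇(¬item ∨ empty) holds.

Holds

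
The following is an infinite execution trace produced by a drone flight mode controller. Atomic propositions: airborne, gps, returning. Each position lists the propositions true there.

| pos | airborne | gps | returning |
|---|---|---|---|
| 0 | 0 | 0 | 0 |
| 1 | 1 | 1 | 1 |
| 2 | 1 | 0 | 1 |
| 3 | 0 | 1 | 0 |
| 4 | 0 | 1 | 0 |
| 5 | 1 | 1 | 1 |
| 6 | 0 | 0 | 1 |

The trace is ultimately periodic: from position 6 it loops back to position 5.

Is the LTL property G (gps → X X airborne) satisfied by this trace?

Violated

gps → X X airborne must hold at every position from 0 onward. It fails at position 1, so G (gps → X X airborne) is false.
Positions where gps holds: 1, 3, 4, 5.
Check X X airborne at each: 1→fails, 3→ok, 4→fails, 5→ok.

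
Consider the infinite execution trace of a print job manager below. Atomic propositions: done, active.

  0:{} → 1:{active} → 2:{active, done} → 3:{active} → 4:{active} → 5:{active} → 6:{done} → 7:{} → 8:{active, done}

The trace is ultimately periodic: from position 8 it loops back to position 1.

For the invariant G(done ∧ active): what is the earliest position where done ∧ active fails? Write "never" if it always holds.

At position 0 the labels are {}, so done ∧ active is false there. This is the first violation.

0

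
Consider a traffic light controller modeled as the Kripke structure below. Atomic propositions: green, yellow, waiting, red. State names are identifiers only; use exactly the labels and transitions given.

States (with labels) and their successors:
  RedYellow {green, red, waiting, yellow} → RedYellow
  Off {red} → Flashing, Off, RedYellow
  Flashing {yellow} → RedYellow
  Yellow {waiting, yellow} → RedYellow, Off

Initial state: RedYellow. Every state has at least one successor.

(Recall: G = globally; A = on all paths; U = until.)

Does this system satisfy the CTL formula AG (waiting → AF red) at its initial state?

States satisfying waiting → AF red: {RedYellow, Off, Flashing, Yellow}.
States satisfying AG (waiting → AF red): {RedYellow, Off, Flashing, Yellow}.
Every state reachable from RedYellow satisfies waiting → AF red.
RedYellow ∈ Sat(AG (waiting → AF red)).

Yes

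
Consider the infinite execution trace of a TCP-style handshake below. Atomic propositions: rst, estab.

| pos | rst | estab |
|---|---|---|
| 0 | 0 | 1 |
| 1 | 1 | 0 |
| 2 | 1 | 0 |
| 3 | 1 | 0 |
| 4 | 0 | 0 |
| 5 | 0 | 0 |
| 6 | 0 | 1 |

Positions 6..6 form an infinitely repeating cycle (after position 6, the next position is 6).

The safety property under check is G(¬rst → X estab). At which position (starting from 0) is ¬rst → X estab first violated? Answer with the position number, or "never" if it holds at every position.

At position 0 the labels are {estab} and the next position 1 has {rst}, so ¬rst → X estab is false there. This is the first violation.

0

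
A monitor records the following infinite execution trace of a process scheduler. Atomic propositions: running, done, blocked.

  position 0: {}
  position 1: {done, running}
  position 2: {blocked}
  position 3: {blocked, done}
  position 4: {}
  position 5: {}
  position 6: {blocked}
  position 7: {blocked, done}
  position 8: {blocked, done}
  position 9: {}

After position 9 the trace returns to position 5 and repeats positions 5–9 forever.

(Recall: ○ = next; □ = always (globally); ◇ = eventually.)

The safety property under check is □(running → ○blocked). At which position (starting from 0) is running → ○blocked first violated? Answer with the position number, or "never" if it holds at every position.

never

running → ○blocked holds at every position 0..9, and those are all the positions the trace ever visits, so the invariant □(running → ○blocked) is never violated.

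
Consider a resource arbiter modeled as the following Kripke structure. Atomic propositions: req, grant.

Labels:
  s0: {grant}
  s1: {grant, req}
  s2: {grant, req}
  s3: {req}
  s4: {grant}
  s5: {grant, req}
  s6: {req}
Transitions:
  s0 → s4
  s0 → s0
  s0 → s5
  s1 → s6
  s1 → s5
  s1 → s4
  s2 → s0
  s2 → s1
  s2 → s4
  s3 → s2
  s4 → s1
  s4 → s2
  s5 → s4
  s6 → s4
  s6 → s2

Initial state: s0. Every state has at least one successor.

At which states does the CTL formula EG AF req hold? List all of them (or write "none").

States satisfying AF req: {s1, s2, s3, s4, s5, s6}.
States satisfying EG AF req: {s1, s2, s3, s4, s5, s6}.

{s1, s2, s3, s4, s5, s6}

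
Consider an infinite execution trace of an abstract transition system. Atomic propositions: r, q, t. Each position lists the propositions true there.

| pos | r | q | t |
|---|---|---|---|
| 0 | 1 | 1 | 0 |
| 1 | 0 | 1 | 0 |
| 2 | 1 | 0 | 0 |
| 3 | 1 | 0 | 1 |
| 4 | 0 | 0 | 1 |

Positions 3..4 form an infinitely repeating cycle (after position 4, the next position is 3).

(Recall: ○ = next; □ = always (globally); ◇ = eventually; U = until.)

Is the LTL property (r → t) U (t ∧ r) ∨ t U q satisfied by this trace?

Holds

Walking from position 0: at position 0, t ∧ r has not yet held and r → t fails, so (r → t) U (t ∧ r) is false.
Walking from position 0: q first holds at position 0, and t holds at every earlier position along the way, so t U q holds.
At position 0: (r → t) U (t ∧ r) is false; t U q is true; so (r → t) U (t ∧ r) ∨ t U q is true.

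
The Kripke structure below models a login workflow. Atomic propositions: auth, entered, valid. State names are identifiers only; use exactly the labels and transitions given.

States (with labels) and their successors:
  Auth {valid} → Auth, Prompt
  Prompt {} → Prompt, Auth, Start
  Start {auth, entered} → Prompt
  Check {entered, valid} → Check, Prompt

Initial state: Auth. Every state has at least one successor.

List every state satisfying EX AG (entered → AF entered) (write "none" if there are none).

{Auth, Prompt, Start, Check}

States satisfying AG (entered → AF entered): {Auth, Prompt, Start, Check}.
States satisfying EX AG (entered → AF entered): {Auth, Prompt, Start, Check}.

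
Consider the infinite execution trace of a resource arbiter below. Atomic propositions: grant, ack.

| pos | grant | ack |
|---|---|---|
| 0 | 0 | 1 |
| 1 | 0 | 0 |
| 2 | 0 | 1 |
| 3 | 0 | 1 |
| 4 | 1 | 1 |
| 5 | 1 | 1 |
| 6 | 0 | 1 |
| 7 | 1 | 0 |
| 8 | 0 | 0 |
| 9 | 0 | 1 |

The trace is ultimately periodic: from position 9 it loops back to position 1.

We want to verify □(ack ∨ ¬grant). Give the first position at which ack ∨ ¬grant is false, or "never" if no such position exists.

7

Check ack ∨ ¬grant at each position in order: 0 ✓, 1 ✓, 2 ✓, 3 ✓, 4 ✓, 5 ✓, 6 ✓.
At position 7 the labels are {grant}, so ack ∨ ¬grant is false there. This is the first violation.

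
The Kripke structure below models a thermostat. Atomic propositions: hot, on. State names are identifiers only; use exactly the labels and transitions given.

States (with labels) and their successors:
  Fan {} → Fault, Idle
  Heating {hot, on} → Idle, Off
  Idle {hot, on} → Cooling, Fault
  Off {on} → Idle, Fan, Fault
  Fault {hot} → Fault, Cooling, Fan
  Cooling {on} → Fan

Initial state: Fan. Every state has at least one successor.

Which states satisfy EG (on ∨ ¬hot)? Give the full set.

{Fan, Heating, Idle, Off, Cooling}

States satisfying on ∨ ¬hot: {Fan, Heating, Idle, Off, Cooling}.
States satisfying EG (on ∨ ¬hot): {Fan, Heating, Idle, Off, Cooling}.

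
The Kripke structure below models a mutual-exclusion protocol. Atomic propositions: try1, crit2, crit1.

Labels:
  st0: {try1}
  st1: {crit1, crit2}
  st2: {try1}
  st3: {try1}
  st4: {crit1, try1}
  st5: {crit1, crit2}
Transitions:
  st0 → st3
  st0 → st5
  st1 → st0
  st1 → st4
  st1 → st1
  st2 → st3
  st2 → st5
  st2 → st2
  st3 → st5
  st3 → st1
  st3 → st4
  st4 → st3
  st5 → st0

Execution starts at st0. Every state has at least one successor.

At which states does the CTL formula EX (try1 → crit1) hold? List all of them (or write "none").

States satisfying try1 → crit1: {st1, st4, st5}.
States satisfying EX (try1 → crit1): {st0, st1, st2, st3}.

{st0, st1, st2, st3}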